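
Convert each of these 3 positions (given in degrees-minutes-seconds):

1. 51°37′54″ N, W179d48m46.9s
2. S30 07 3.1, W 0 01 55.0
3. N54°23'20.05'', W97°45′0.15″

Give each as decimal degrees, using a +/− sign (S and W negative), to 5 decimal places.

1. 51.63167, -179.81303
2. -30.11753, -0.03194
3. 54.38890, -97.75004

Point 1:
  Lat: 51 + 37/60 + 54/3600 = 51.631667
  N → positive
  Lon: 179 + 48/60 + 46.9/3600 = 179.813028
  W → negative
Point 2:
  Lat: 30 + 7/60 + 3.1/3600 = 30.117528
  S ⇒ negate
  Longitude: 0° + 1/60 + 55/3600 = 0 + 0.016667 + 0.015278 = 0.031944
  W ⇒ negate
Point 3:
  φ: 54° + 23/60 + 20.05/3600 = 54 + 0.383333 + 0.005569 = 54.388903
  N ⇒ keep positive
  Longitude: 97° + 45/60 + 0.15/3600 = 97 + 0.750000 + 0.000042 = 97.750042
  W ⇒ negate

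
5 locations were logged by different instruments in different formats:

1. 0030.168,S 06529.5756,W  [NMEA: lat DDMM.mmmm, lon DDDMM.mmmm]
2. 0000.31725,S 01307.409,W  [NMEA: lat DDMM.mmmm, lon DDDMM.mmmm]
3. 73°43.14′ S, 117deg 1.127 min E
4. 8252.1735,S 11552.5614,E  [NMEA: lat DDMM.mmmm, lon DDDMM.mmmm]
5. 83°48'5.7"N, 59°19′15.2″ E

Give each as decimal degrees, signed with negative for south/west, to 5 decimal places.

1. -0.50280, -65.49293
2. -0.00529, -13.12348
3. -73.71900, 117.01878
4. -82.86956, 115.87602
5. 83.80158, 59.32089

Point 1:
  Latitude: split at 2 digits → 00° and 30.168′; 0 + 30.168/60 = 0.502800
  hemisphere S, so the sign is −
  Longitude: split at 3 digits → 065° and 29.5756′; 65 + 29.5756/60 = 65.492927
  hemisphere W, so the sign is −
Point 2:
  φ: split at 2 digits → 00° and 0.31725′; 0 + 0.31725/60 = 0.005288
  S ⇒ negate
  Longitude: degrees = first 3 digits = 13, minutes = 7.409; 13 + 7.409/60 = 13.123483
  hemisphere W, so the sign is −
Point 3:
  Lat: 43.14′ = 0.719000°; total 73.719000
  S → negative
  λ: 1.127′ = 0.018783°; total 117.018783
  E → positive
Point 4:
  φ: degrees = first 2 digits = 82, minutes = 52.1735; 82 + 52.1735/60 = 82.869558
  S ⇒ negate
  λ: split at 3 digits → 115° and 52.5614′; 115 + 52.5614/60 = 115.876023
  E → positive
Point 5:
  Lat: 83 + 48/60 + 5.7/3600 = 83.801583
  N → positive
  λ: 59° + 19/60 + 15.2/3600 = 59 + 0.316667 + 0.004222 = 59.320889
  E ⇒ keep positive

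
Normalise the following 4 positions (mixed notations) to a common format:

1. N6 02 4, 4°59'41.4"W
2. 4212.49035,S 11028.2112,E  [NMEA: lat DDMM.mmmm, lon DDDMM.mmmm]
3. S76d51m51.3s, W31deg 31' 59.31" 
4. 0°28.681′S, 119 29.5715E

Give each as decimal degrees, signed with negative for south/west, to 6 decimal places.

Point 1:
  Latitude: 6° + 2/60 + 4/3600 = 6 + 0.033333 + 0.001111 = 6.0344444
  N → positive
  Longitude: 4 + 59/60 + 41.4/3600 = 4.9948333
  hemisphere W, so the sign is −
Point 2:
  Latitude: degrees = first 2 digits = 42, minutes = 12.49035; 42 + 12.49035/60 = 42.2081725
  S ⇒ negate
  Longitude: degrees = first 3 digits = 110, minutes = 28.2112; 110 + 28.2112/60 = 110.4701867
  E ⇒ keep positive
Point 3:
  Lat: 76 + 51/60 + 51.3/3600 = 76.8642500
  S ⇒ negate
  λ: 31′ + 59.31″ = 31.98850′; 31 + 31.98850/60 = 31.5331417
  W → negative
Point 4:
  φ: 28.681′ = 0.478017°; total 0.4780167
  S → negative
  Longitude: 29.5715′ = 0.492858°; total 119.4928583
  E ⇒ keep positive

1. 6.034444, -4.994833
2. -42.208173, 110.470187
3. -76.864250, -31.533142
4. -0.478017, 119.492858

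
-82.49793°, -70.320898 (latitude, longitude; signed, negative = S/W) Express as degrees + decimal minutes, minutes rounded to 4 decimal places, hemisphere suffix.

Latitude is negative → S; |value| = 82.497930
Lat: minutes = (82.497930 − 82) × 60 = 29.875800
Longitude is negative → W; |value| = 70.320898
Lon: 70° + 0.320898 × 60 = 70° 19.253880′

82° 29.8758′ S, 70° 19.2539′ W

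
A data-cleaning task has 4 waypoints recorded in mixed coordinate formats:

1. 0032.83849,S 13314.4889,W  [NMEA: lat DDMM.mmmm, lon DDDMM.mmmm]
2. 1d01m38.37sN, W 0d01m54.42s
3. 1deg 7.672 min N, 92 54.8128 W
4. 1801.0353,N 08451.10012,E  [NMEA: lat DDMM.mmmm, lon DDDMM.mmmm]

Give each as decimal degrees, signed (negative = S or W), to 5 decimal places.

1. -0.54731, -133.24148
2. 1.02733, -0.03178
3. 1.12787, -92.91355
4. 18.01726, 84.85167

Point 1:
  φ: degrees = first 2 digits = 0, minutes = 32.83849; 0 + 32.83849/60 = 0.547308
  hemisphere S, so the sign is −
  λ: split at 3 digits → 133° and 14.4889′; 133 + 14.4889/60 = 133.241482
  W ⇒ negate
Point 2:
  φ: 1′ + 38.37″ = 1.63950′; 1 + 1.63950/60 = 1.027325
  N → positive
  λ: 0 + 1/60 + 54.42/3600 = 0.031783
  W → negative
Point 3:
  φ: 1 + 7.672/60 = 1.127867
  N ⇒ keep positive
  λ: 92 + 54.8128/60 = 92.913547
  W → negative
Point 4:
  Lat: split at 2 digits → 18° and 1.0353′; 18 + 1.0353/60 = 18.017255
  N → positive
  Longitude: split at 3 digits → 084° and 51.10012′; 84 + 51.10012/60 = 84.851669
  E → positive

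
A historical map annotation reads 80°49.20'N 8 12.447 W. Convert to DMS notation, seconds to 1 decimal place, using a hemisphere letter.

Latitude: 49.20000′ → 49′ and 0.20000 × 60 = 12.000″
Longitude: 12.44700′ → 12′ and 0.44700 × 60 = 26.820″

80°49′12.0″ N, 8°12′26.8″ W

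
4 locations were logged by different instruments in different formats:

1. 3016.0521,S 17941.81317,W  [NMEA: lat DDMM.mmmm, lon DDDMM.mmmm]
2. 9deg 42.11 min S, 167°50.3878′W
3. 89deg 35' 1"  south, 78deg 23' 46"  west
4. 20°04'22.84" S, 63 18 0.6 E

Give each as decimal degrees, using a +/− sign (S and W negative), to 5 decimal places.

1. -30.26754, -179.69689
2. -9.70183, -167.83980
3. -89.58361, -78.39611
4. -20.07301, 63.30017

Point 1:
  φ: degrees = first 2 digits = 30, minutes = 16.0521; 30 + 16.0521/60 = 30.267535
  S ⇒ negate
  Lon: degrees = first 3 digits = 179, minutes = 41.81317; 179 + 41.81317/60 = 179.696886
  W → negative
Point 2:
  Lat: 9 + 42.11/60 = 9.701833
  hemisphere S, so the sign is −
  Longitude: 167 + 50.3878/60 = 167.839797
  W → negative
Point 3:
  Lat: 35′ + 1″ = 35.01667′; 89 + 35.01667/60 = 89.583611
  S → negative
  Lon: 78 + 23/60 + 46/3600 = 78.396111
  W ⇒ negate
Point 4:
  Lat: 20 + 4/60 + 22.84/3600 = 20.073011
  S → negative
  Lon: 18′ + 0.6″ = 18.01000′; 63 + 18.01000/60 = 63.300167
  E → positive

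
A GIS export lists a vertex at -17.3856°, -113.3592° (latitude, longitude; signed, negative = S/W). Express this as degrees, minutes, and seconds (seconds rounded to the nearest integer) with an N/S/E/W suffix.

17°23′8″ S, 113°21′33″ W

Latitude is negative → S; |value| = 17.385600
Lat: 0.385600° → 23.13600′; 0.13600 × 60 = 8.16″
Longitude is negative → W; |value| = 113.359200
Lon: 0.359200° → 21.55200′; 0.55200 × 60 = 33.12″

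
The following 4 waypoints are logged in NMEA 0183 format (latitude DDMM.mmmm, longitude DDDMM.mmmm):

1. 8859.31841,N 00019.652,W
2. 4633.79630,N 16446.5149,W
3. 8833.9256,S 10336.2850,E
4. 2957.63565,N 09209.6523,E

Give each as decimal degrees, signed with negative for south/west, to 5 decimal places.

Point 1:
  Lat: split at 2 digits → 88° and 59.31841′; 88 + 59.31841/60 = 88.988640
  N → positive
  Lon: degrees = first 3 digits = 0, minutes = 19.652; 0 + 19.652/60 = 0.327533
  W → negative
Point 2:
  Latitude: split at 2 digits → 46° and 33.7963′; 46 + 33.7963/60 = 46.563272
  N ⇒ keep positive
  Longitude: degrees = first 3 digits = 164, minutes = 46.5149; 164 + 46.5149/60 = 164.775248
  W ⇒ negate
Point 3:
  Lat: degrees = first 2 digits = 88, minutes = 33.9256; 88 + 33.9256/60 = 88.565427
  S ⇒ negate
  λ: degrees = first 3 digits = 103, minutes = 36.285; 103 + 36.285/60 = 103.604750
  E → positive
Point 4:
  φ: degrees = first 2 digits = 29, minutes = 57.63565; 29 + 57.63565/60 = 29.960594
  N ⇒ keep positive
  λ: degrees = first 3 digits = 92, minutes = 9.6523; 92 + 9.6523/60 = 92.160872
  E ⇒ keep positive

1. 88.98864, -0.32753
2. 46.56327, -164.77525
3. -88.56543, 103.60475
4. 29.96059, 92.16087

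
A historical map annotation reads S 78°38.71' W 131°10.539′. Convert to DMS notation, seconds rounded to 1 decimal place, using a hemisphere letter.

Lat: 38.71000′ → 38′ and 0.71000 × 60 = 42.600″
Longitude: fractional minutes 0.53900 × 60 = 32.340″

78°38′42.6″ S, 131°10′32.3″ W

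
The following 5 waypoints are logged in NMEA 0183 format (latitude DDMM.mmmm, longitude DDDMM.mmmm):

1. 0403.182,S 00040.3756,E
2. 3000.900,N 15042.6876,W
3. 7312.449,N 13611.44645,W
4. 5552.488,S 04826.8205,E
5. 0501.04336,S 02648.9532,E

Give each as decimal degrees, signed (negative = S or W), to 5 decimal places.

1. -4.05303, 0.67293
2. 30.01500, -150.71146
3. 73.20748, -136.19077
4. -55.87480, 48.44701
5. -5.01739, 26.81589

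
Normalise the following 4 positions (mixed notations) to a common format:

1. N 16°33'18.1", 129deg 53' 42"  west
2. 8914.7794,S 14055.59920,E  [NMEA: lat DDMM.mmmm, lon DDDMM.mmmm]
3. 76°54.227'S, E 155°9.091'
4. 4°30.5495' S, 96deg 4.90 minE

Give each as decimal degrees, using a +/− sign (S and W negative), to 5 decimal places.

1. 16.55503, -129.89500
2. -89.24632, 140.92665
3. -76.90378, 155.15152
4. -4.50916, 96.08167

Point 1:
  Latitude: 16 + 33/60 + 18.1/3600 = 16.555028
  N → positive
  Lon: 129 + 53/60 + 42/3600 = 129.895000
  W → negative
Point 2:
  φ: split at 2 digits → 89° and 14.7794′; 89 + 14.7794/60 = 89.246323
  S ⇒ negate
  Longitude: split at 3 digits → 140° and 55.5992′; 140 + 55.5992/60 = 140.926653
  E ⇒ keep positive
Point 3:
  Lat: 76 + 54.227/60 = 76.903783
  S ⇒ negate
  λ: 155 + 9.091/60 = 155.151517
  E → positive
Point 4:
  Lat: 30.5495′ = 0.509158°; total 4.509158
  hemisphere S, so the sign is −
  λ: 4.9′ = 0.081667°; total 96.081667
  E ⇒ keep positive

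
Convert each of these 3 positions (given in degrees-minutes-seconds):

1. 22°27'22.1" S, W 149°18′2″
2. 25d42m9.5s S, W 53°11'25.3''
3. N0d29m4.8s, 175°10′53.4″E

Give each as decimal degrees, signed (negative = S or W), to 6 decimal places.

1. -22.456139, -149.300556
2. -25.702639, -53.190361
3. 0.484667, 175.181500

Point 1:
  φ: 22° + 27/60 + 22.1/3600 = 22 + 0.450000 + 0.006139 = 22.4561389
  S ⇒ negate
  Longitude: 149 + 18/60 + 2/3600 = 149.3005556
  hemisphere W, so the sign is −
Point 2:
  Latitude: 25° + 42/60 + 9.5/3600 = 25 + 0.700000 + 0.002639 = 25.7026389
  hemisphere S, so the sign is −
  λ: 11′ + 25.3″ = 11.42167′; 53 + 11.42167/60 = 53.1903611
  W → negative
Point 3:
  φ: 0° + 29/60 + 4.8/3600 = 0 + 0.483333 + 0.001333 = 0.4846667
  N → positive
  Longitude: 10′ + 53.4″ = 10.89000′; 175 + 10.89000/60 = 175.1815000
  E → positive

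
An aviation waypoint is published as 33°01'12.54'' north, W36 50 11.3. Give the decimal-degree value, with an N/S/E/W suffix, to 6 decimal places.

φ: 33 + 1/60 + 12.54/3600 = 33.0201500
Lon: 36 + 50/60 + 11.3/3600 = 36.8364722

33.020150° N, 36.836472° W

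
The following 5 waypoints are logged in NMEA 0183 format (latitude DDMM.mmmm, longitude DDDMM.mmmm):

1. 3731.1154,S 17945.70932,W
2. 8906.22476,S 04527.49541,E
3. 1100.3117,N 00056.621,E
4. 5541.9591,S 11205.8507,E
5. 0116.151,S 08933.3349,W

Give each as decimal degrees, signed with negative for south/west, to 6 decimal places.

Point 1:
  Latitude: split at 2 digits → 37° and 31.1154′; 37 + 31.1154/60 = 37.5185900
  S → negative
  λ: split at 3 digits → 179° and 45.70932′; 179 + 45.70932/60 = 179.7618220
  W → negative
Point 2:
  Latitude: split at 2 digits → 89° and 6.22476′; 89 + 6.22476/60 = 89.1037460
  hemisphere S, so the sign is −
  Lon: degrees = first 3 digits = 45, minutes = 27.49541; 45 + 27.49541/60 = 45.4582568
  E → positive
Point 3:
  φ: degrees = first 2 digits = 11, minutes = 0.3117; 11 + 0.3117/60 = 11.0051950
  N → positive
  λ: split at 3 digits → 000° and 56.621′; 0 + 56.621/60 = 0.9436833
  E → positive
Point 4:
  Latitude: split at 2 digits → 55° and 41.9591′; 55 + 41.9591/60 = 55.6993183
  S ⇒ negate
  Longitude: split at 3 digits → 112° and 5.8507′; 112 + 5.8507/60 = 112.0975117
  E → positive
Point 5:
  φ: degrees = first 2 digits = 1, minutes = 16.151; 1 + 16.151/60 = 1.2691833
  S ⇒ negate
  Lon: degrees = first 3 digits = 89, minutes = 33.3349; 89 + 33.3349/60 = 89.5555817
  W → negative

1. -37.518590, -179.761822
2. -89.103746, 45.458257
3. 11.005195, 0.943683
4. -55.699318, 112.097512
5. -1.269183, -89.555582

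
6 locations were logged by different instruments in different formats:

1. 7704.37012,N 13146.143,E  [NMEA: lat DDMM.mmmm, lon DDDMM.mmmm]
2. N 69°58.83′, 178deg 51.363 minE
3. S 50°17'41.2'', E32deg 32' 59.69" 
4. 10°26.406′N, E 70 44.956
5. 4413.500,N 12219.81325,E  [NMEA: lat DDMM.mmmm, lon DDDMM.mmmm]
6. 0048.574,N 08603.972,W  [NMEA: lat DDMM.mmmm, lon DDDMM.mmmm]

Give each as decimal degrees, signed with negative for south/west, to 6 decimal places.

Point 1:
  Lat: degrees = first 2 digits = 77, minutes = 4.37012; 77 + 4.37012/60 = 77.0728353
  N → positive
  Lon: split at 3 digits → 131° and 46.143′; 131 + 46.143/60 = 131.7690500
  E → positive
Point 2:
  Latitude: 58.83′ = 0.980500°; total 69.9805000
  N ⇒ keep positive
  Lon: 178 + 51.363/60 = 178.8560500
  E ⇒ keep positive
Point 3:
  Lat: 50 + 17/60 + 41.2/3600 = 50.2947778
  S → negative
  Lon: 32′ + 59.69″ = 32.99483′; 32 + 32.99483/60 = 32.5499139
  E → positive
Point 4:
  Lat: 10 + 26.406/60 = 10.4401000
  N → positive
  Lon: 70 + 44.956/60 = 70.7492667
  E ⇒ keep positive
Point 5:
  Latitude: split at 2 digits → 44° and 13.5′; 44 + 13.5/60 = 44.2250000
  N ⇒ keep positive
  Lon: degrees = first 3 digits = 122, minutes = 19.81325; 122 + 19.81325/60 = 122.3302208
  E → positive
Point 6:
  Latitude: degrees = first 2 digits = 0, minutes = 48.574; 0 + 48.574/60 = 0.8095667
  N → positive
  Lon: split at 3 digits → 086° and 3.972′; 86 + 3.972/60 = 86.0662000
  W → negative

1. 77.072835, 131.769050
2. 69.980500, 178.856050
3. -50.294778, 32.549914
4. 10.440100, 70.749267
5. 44.225000, 122.330221
6. 0.809567, -86.066200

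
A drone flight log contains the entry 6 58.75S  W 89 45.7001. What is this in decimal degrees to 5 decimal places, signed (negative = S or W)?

Lat: 6 + 58.75/60 = 6.979167
S ⇒ negate
Lon: 89 + 45.7001/60 = 89.761668
W → negative

-6.97917, -89.76167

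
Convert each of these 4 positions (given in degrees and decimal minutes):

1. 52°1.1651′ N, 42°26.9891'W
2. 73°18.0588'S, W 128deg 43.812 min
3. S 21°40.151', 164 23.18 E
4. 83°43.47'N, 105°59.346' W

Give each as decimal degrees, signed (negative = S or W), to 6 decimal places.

Point 1:
  φ: 52 + 1.1651/60 = 52.0194183
  N ⇒ keep positive
  Longitude: 26.9891′ = 0.449818°; total 42.4498183
  hemisphere W, so the sign is −
Point 2:
  Lat: 73 + 18.0588/60 = 73.3009800
  S → negative
  λ: 128 + 43.812/60 = 128.7302000
  hemisphere W, so the sign is −
Point 3:
  φ: 40.151′ = 0.669183°; total 21.6691833
  S ⇒ negate
  λ: 23.18′ = 0.386333°; total 164.3863333
  E → positive
Point 4:
  Lat: 83 + 43.47/60 = 83.7245000
  N → positive
  Longitude: 105 + 59.346/60 = 105.9891000
  hemisphere W, so the sign is −

1. 52.019418, -42.449818
2. -73.300980, -128.730200
3. -21.669183, 164.386333
4. 83.724500, -105.989100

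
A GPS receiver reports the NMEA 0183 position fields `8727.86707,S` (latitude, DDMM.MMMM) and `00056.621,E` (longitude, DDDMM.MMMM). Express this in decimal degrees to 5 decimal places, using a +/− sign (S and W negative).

-87.46445, 0.94368

Lat: degrees = first 2 digits = 87, minutes = 27.86707; 87 + 27.86707/60 = 87.464451
hemisphere S, so the sign is −
Longitude: degrees = first 3 digits = 0, minutes = 56.621; 0 + 56.621/60 = 0.943683
E → positive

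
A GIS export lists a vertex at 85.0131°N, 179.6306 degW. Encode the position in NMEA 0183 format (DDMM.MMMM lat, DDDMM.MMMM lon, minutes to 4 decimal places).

8500.7860,N / 17937.8360,W

Latitude: minutes = (85.013100 − 85) × 60 = 0.786000
Longitude: 179° + 0.630600 × 60 = 179° 37.836000′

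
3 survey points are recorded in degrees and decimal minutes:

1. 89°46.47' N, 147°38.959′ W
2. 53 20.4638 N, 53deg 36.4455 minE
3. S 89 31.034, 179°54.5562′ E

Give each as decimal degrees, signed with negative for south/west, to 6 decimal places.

Point 1:
  Lat: 46.47′ = 0.774500°; total 89.7745000
  N ⇒ keep positive
  Longitude: 38.959′ = 0.649317°; total 147.6493167
  W → negative
Point 2:
  Latitude: 53 + 20.4638/60 = 53.3410633
  N ⇒ keep positive
  Longitude: 53 + 36.4455/60 = 53.6074250
  E ⇒ keep positive
Point 3:
  Lat: 89 + 31.034/60 = 89.5172333
  S ⇒ negate
  Lon: 54.5562′ = 0.909270°; total 179.9092700
  E → positive

1. 89.774500, -147.649317
2. 53.341063, 53.607425
3. -89.517233, 179.909270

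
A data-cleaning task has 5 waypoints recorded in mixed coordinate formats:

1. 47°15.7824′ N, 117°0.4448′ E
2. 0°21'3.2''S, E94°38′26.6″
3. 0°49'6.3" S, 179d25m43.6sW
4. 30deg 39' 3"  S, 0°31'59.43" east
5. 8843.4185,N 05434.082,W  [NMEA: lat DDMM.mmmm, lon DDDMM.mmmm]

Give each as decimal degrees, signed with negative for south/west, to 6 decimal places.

1. 47.263040, 117.007413
2. -0.350889, 94.640722
3. -0.818417, -179.428778
4. -30.650833, 0.533175
5. 88.723642, -54.568033

Point 1:
  φ: 15.7824′ = 0.263040°; total 47.2630400
  N ⇒ keep positive
  Lon: 0.4448′ = 0.007413°; total 117.0074133
  E ⇒ keep positive
Point 2:
  φ: 0° + 21/60 + 3.2/3600 = 0 + 0.350000 + 0.000889 = 0.3508889
  S ⇒ negate
  Longitude: 38′ + 26.6″ = 38.44333′; 94 + 38.44333/60 = 94.6407222
  E → positive
Point 3:
  φ: 49′ + 6.3″ = 49.10500′; 0 + 49.10500/60 = 0.8184167
  S ⇒ negate
  λ: 25′ + 43.6″ = 25.72667′; 179 + 25.72667/60 = 179.4287778
  W → negative
Point 4:
  Lat: 30° + 39/60 + 3/3600 = 30 + 0.650000 + 0.000833 = 30.6508333
  S → negative
  Lon: 0 + 31/60 + 59.43/3600 = 0.5331750
  E → positive
Point 5:
  φ: degrees = first 2 digits = 88, minutes = 43.4185; 88 + 43.4185/60 = 88.7236417
  N → positive
  λ: degrees = first 3 digits = 54, minutes = 34.082; 54 + 34.082/60 = 54.5680333
  hemisphere W, so the sign is −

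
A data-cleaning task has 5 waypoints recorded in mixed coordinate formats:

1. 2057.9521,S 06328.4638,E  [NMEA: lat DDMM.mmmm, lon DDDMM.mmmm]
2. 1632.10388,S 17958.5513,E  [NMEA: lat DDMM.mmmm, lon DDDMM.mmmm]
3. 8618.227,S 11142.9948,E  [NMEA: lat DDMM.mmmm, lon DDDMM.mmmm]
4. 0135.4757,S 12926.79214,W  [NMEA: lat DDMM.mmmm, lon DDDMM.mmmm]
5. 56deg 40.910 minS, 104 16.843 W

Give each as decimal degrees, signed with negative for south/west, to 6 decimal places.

Point 1:
  φ: split at 2 digits → 20° and 57.9521′; 20 + 57.9521/60 = 20.9658683
  S → negative
  Longitude: degrees = first 3 digits = 63, minutes = 28.4638; 63 + 28.4638/60 = 63.4743967
  E ⇒ keep positive
Point 2:
  φ: degrees = first 2 digits = 16, minutes = 32.10388; 16 + 32.10388/60 = 16.5350647
  S → negative
  Lon: split at 3 digits → 179° and 58.5513′; 179 + 58.5513/60 = 179.9758550
  E ⇒ keep positive
Point 3:
  Lat: split at 2 digits → 86° and 18.227′; 86 + 18.227/60 = 86.3037833
  S ⇒ negate
  λ: degrees = first 3 digits = 111, minutes = 42.9948; 111 + 42.9948/60 = 111.7165800
  E → positive
Point 4:
  Lat: degrees = first 2 digits = 1, minutes = 35.4757; 1 + 35.4757/60 = 1.5912617
  hemisphere S, so the sign is −
  Longitude: degrees = first 3 digits = 129, minutes = 26.79214; 129 + 26.79214/60 = 129.4465357
  hemisphere W, so the sign is −
Point 5:
  φ: 56 + 40.91/60 = 56.6818333
  S ⇒ negate
  λ: 16.843′ = 0.280717°; total 104.2807167
  W ⇒ negate

1. -20.965868, 63.474397
2. -16.535065, 179.975855
3. -86.303783, 111.716580
4. -1.591262, -129.446536
5. -56.681833, -104.280717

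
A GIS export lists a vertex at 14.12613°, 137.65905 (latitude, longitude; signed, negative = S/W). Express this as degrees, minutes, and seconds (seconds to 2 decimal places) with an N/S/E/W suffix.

14°07′34.07″ N, 137°39′32.58″ E

Lat: 0.126130° → 7.56780′; 0.56780 × 60 = 34.0680″
λ: whole degrees 137; 39.54300′ → 39′ and 32.5800″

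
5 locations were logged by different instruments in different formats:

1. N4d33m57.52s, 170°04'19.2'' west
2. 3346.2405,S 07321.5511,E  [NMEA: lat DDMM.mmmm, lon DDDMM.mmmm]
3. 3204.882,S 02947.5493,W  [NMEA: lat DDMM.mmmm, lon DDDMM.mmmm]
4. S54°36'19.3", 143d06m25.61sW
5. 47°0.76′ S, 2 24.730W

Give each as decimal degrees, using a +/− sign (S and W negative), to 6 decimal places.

Point 1:
  Latitude: 4° + 33/60 + 57.52/3600 = 4 + 0.550000 + 0.015978 = 4.5659778
  N → positive
  Longitude: 170 + 4/60 + 19.2/3600 = 170.0720000
  W ⇒ negate
Point 2:
  φ: degrees = first 2 digits = 33, minutes = 46.2405; 33 + 46.2405/60 = 33.7706750
  S → negative
  λ: degrees = first 3 digits = 73, minutes = 21.5511; 73 + 21.5511/60 = 73.3591850
  E → positive
Point 3:
  Lat: split at 2 digits → 32° and 4.882′; 32 + 4.882/60 = 32.0813667
  S ⇒ negate
  λ: split at 3 digits → 029° and 47.5493′; 29 + 47.5493/60 = 29.7924883
  hemisphere W, so the sign is −
Point 4:
  Latitude: 36′ + 19.3″ = 36.32167′; 54 + 36.32167/60 = 54.6053611
  S → negative
  λ: 143 + 6/60 + 25.61/3600 = 143.1071139
  W ⇒ negate
Point 5:
  φ: 47 + 0.76/60 = 47.0126667
  S → negative
  λ: 2 + 24.73/60 = 2.4121667
  W ⇒ negate

1. 4.565978, -170.072000
2. -33.770675, 73.359185
3. -32.081367, -29.792488
4. -54.605361, -143.107114
5. -47.012667, -2.412167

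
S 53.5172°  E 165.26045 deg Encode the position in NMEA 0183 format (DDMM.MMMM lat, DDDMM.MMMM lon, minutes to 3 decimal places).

5331.032,S / 16515.627,E

φ: 53° + 0.517200 × 60 = 53° 31.03200′
Longitude: fractional part 0.260450 → 15.62700 minutes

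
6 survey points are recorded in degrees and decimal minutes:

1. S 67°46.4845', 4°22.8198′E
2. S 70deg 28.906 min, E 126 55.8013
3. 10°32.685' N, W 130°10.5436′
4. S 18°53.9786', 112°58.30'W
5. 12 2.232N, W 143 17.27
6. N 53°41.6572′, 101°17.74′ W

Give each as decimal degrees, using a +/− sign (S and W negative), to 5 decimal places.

1. -67.77474, 4.38033
2. -70.48177, 126.93002
3. 10.54475, -130.17573
4. -18.89964, -112.97167
5. 12.03720, -143.28783
6. 53.69429, -101.29567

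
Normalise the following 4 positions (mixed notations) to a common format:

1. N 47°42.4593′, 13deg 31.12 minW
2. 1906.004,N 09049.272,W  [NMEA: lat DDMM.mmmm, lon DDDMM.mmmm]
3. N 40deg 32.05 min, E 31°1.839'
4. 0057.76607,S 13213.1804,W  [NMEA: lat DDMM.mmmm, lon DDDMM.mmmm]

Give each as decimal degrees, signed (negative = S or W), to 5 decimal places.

Point 1:
  Latitude: 42.4593′ = 0.707655°; total 47.707655
  N → positive
  λ: 13 + 31.12/60 = 13.518667
  hemisphere W, so the sign is −
Point 2:
  Latitude: degrees = first 2 digits = 19, minutes = 6.004; 19 + 6.004/60 = 19.100067
  N ⇒ keep positive
  Lon: split at 3 digits → 090° and 49.272′; 90 + 49.272/60 = 90.821200
  W → negative
Point 3:
  φ: 40 + 32.05/60 = 40.534167
  N → positive
  Longitude: 31 + 1.839/60 = 31.030650
  E → positive
Point 4:
  Lat: split at 2 digits → 00° and 57.76607′; 0 + 57.76607/60 = 0.962768
  S → negative
  λ: split at 3 digits → 132° and 13.1804′; 132 + 13.1804/60 = 132.219673
  W ⇒ negate

1. 47.70766, -13.51867
2. 19.10007, -90.82120
3. 40.53417, 31.03065
4. -0.96277, -132.21967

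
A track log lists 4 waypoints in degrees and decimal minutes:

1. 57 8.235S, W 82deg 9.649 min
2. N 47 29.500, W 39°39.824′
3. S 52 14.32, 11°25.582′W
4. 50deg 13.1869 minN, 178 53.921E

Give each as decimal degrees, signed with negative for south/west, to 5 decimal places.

Point 1:
  Lat: 8.235′ = 0.137250°; total 57.137250
  hemisphere S, so the sign is −
  Lon: 82 + 9.649/60 = 82.160817
  W ⇒ negate
Point 2:
  Lat: 47 + 29.5/60 = 47.491667
  N ⇒ keep positive
  Lon: 39 + 39.824/60 = 39.663733
  W ⇒ negate
Point 3:
  Lat: 52 + 14.32/60 = 52.238667
  S → negative
  Longitude: 25.582′ = 0.426367°; total 11.426367
  W ⇒ negate
Point 4:
  Lat: 13.1869′ = 0.219782°; total 50.219782
  N ⇒ keep positive
  λ: 178 + 53.921/60 = 178.898683
  E → positive

1. -57.13725, -82.16082
2. 47.49167, -39.66373
3. -52.23867, -11.42637
4. 50.21978, 178.89868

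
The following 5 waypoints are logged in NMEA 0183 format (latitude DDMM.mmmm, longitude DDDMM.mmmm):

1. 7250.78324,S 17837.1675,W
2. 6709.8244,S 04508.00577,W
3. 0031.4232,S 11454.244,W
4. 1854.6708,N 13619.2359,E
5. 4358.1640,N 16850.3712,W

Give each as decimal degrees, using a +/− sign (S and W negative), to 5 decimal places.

1. -72.84639, -178.61946
2. -67.16374, -45.13343
3. -0.52372, -114.90407
4. 18.91118, 136.32060
5. 43.96940, -168.83952

Point 1:
  φ: split at 2 digits → 72° and 50.78324′; 72 + 50.78324/60 = 72.846387
  S ⇒ negate
  Longitude: degrees = first 3 digits = 178, minutes = 37.1675; 178 + 37.1675/60 = 178.619458
  hemisphere W, so the sign is −
Point 2:
  Latitude: split at 2 digits → 67° and 9.8244′; 67 + 9.8244/60 = 67.163740
  S → negative
  Lon: degrees = first 3 digits = 45, minutes = 8.00577; 45 + 8.00577/60 = 45.133430
  W ⇒ negate
Point 3:
  φ: degrees = first 2 digits = 0, minutes = 31.4232; 0 + 31.4232/60 = 0.523720
  S ⇒ negate
  λ: split at 3 digits → 114° and 54.244′; 114 + 54.244/60 = 114.904067
  W ⇒ negate
Point 4:
  Lat: split at 2 digits → 18° and 54.6708′; 18 + 54.6708/60 = 18.911180
  N ⇒ keep positive
  λ: split at 3 digits → 136° and 19.2359′; 136 + 19.2359/60 = 136.320598
  E ⇒ keep positive
Point 5:
  Latitude: degrees = first 2 digits = 43, minutes = 58.164; 43 + 58.164/60 = 43.969400
  N ⇒ keep positive
  λ: split at 3 digits → 168° and 50.3712′; 168 + 50.3712/60 = 168.839520
  hemisphere W, so the sign is −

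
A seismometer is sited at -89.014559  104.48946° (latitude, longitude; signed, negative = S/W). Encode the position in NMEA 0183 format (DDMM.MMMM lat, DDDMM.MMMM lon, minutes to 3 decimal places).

8900.874,S / 10429.368,E

Latitude is negative → S; |value| = 89.014559
Lat: minutes = (89.014559 − 89) × 60 = 0.87354
Lon: 104° + 0.489460 × 60 = 104° 29.36760′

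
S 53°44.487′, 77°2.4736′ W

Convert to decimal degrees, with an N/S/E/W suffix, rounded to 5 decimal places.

53.74145° S, 77.04123° W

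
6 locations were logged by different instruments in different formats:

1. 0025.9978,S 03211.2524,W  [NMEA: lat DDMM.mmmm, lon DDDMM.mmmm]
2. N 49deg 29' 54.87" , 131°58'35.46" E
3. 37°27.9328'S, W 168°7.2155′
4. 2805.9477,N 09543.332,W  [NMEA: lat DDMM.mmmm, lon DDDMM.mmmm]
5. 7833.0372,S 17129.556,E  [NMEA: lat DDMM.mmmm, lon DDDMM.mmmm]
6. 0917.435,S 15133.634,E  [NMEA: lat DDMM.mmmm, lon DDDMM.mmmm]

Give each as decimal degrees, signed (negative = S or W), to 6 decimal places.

1. -0.433297, -32.187540
2. 49.498575, 131.976517
3. -37.465547, -168.120258
4. 28.099128, -95.722200
5. -78.550620, 171.492600
6. -9.290583, 151.560567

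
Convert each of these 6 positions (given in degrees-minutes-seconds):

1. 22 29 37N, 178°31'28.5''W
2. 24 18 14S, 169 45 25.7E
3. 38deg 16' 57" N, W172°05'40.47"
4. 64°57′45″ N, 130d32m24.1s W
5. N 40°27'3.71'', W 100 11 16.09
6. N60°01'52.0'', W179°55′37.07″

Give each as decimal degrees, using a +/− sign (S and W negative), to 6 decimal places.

1. 22.493611, -178.524583
2. -24.303889, 169.757139
3. 38.282500, -172.094575
4. 64.962500, -130.540028
5. 40.451031, -100.187803
6. 60.031111, -179.926964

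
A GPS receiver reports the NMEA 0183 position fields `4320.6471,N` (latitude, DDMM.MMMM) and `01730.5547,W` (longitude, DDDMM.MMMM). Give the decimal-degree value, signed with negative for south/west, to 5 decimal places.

43.34412, -17.50925

Lat: degrees = first 2 digits = 43, minutes = 20.6471; 43 + 20.6471/60 = 43.344118
N → positive
λ: degrees = first 3 digits = 17, minutes = 30.5547; 17 + 30.5547/60 = 17.509245
hemisphere W, so the sign is −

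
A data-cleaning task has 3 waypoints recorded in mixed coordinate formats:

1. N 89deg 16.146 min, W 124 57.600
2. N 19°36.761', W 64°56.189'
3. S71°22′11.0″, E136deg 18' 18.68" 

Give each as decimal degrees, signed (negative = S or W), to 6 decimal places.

1. 89.269100, -124.960000
2. 19.612683, -64.936483
3. -71.369722, 136.305189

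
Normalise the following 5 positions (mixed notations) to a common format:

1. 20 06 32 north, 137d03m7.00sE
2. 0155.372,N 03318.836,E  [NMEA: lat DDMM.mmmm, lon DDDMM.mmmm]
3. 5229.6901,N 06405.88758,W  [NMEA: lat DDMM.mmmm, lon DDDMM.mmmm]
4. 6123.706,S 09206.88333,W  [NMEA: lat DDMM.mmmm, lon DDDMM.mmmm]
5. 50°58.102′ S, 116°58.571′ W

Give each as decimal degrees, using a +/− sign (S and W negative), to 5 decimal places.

1. 20.10889, 137.05194
2. 1.92287, 33.31393
3. 52.49484, -64.09813
4. -61.39510, -92.11472
5. -50.96837, -116.97618

Point 1:
  Latitude: 6′ + 32″ = 6.53333′; 20 + 6.53333/60 = 20.108889
  N ⇒ keep positive
  Lon: 137° + 3/60 + 7/3600 = 137 + 0.050000 + 0.001944 = 137.051944
  E → positive
Point 2:
  Lat: split at 2 digits → 01° and 55.372′; 1 + 55.372/60 = 1.922867
  N ⇒ keep positive
  Longitude: split at 3 digits → 033° and 18.836′; 33 + 18.836/60 = 33.313933
  E → positive
Point 3:
  Latitude: degrees = first 2 digits = 52, minutes = 29.6901; 52 + 29.6901/60 = 52.494835
  N ⇒ keep positive
  Lon: split at 3 digits → 064° and 5.88758′; 64 + 5.88758/60 = 64.098126
  W → negative
Point 4:
  Lat: degrees = first 2 digits = 61, minutes = 23.706; 61 + 23.706/60 = 61.395100
  hemisphere S, so the sign is −
  λ: degrees = first 3 digits = 92, minutes = 6.88333; 92 + 6.88333/60 = 92.114722
  W ⇒ negate
Point 5:
  Latitude: 50 + 58.102/60 = 50.968367
  S → negative
  λ: 58.571′ = 0.976183°; total 116.976183
  W → negative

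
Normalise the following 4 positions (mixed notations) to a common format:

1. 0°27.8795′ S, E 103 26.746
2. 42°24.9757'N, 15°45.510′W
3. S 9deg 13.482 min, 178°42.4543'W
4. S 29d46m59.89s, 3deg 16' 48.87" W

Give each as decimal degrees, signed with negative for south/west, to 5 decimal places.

Point 1:
  φ: 0 + 27.8795/60 = 0.464658
  hemisphere S, so the sign is −
  λ: 103 + 26.746/60 = 103.445767
  E → positive
Point 2:
  Lat: 24.9757′ = 0.416262°; total 42.416262
  N ⇒ keep positive
  Lon: 15 + 45.51/60 = 15.758500
  hemisphere W, so the sign is −
Point 3:
  Latitude: 9 + 13.482/60 = 9.224700
  hemisphere S, so the sign is −
  λ: 42.4543′ = 0.707572°; total 178.707572
  W → negative
Point 4:
  Latitude: 46′ + 59.89″ = 46.99817′; 29 + 46.99817/60 = 29.783303
  S ⇒ negate
  Lon: 3 + 16/60 + 48.87/3600 = 3.280242
  W → negative

1. -0.46466, 103.44577
2. 42.41626, -15.75850
3. -9.22470, -178.70757
4. -29.78330, -3.28024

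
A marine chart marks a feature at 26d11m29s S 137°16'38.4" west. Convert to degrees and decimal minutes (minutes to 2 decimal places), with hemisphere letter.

φ: 11 + 29/60 = 11.4833′
λ: seconds/60 = 0.64000; minutes = 16 + 0.64000 = 16.6400

26° 11.48′ S, 137° 16.64′ W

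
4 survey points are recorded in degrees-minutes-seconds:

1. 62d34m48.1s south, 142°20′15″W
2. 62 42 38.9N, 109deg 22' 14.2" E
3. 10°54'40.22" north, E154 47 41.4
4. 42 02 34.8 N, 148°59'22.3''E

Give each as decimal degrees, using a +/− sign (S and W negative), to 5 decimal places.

Point 1:
  Lat: 62° + 34/60 + 48.1/3600 = 62 + 0.566667 + 0.013361 = 62.580028
  S → negative
  Lon: 142 + 20/60 + 15/3600 = 142.337500
  W → negative
Point 2:
  φ: 42′ + 38.9″ = 42.64833′; 62 + 42.64833/60 = 62.710806
  N → positive
  λ: 22′ + 14.2″ = 22.23667′; 109 + 22.23667/60 = 109.370611
  E ⇒ keep positive
Point 3:
  φ: 54′ + 40.22″ = 54.67033′; 10 + 54.67033/60 = 10.911172
  N → positive
  λ: 47′ + 41.4″ = 47.69000′; 154 + 47.69000/60 = 154.794833
  E ⇒ keep positive
Point 4:
  Lat: 2′ + 34.8″ = 2.58000′; 42 + 2.58000/60 = 42.043000
  N → positive
  λ: 148 + 59/60 + 22.3/3600 = 148.989528
  E → positive

1. -62.58003, -142.33750
2. 62.71081, 109.37061
3. 10.91117, 154.79483
4. 42.04300, 148.98953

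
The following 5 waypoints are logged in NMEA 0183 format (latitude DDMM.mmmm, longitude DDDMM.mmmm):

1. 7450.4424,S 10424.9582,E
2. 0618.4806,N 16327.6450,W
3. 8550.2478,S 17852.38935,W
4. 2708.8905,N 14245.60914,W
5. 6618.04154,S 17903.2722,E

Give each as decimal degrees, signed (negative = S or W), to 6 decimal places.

Point 1:
  Lat: degrees = first 2 digits = 74, minutes = 50.4424; 74 + 50.4424/60 = 74.8407067
  hemisphere S, so the sign is −
  Longitude: degrees = first 3 digits = 104, minutes = 24.9582; 104 + 24.9582/60 = 104.4159700
  E → positive
Point 2:
  φ: degrees = first 2 digits = 6, minutes = 18.4806; 6 + 18.4806/60 = 6.3080100
  N ⇒ keep positive
  Longitude: split at 3 digits → 163° and 27.645′; 163 + 27.645/60 = 163.4607500
  hemisphere W, so the sign is −
Point 3:
  Lat: degrees = first 2 digits = 85, minutes = 50.2478; 85 + 50.2478/60 = 85.8374633
  hemisphere S, so the sign is −
  Longitude: degrees = first 3 digits = 178, minutes = 52.38935; 178 + 52.38935/60 = 178.8731558
  W → negative
Point 4:
  Lat: degrees = first 2 digits = 27, minutes = 8.8905; 27 + 8.8905/60 = 27.1481750
  N → positive
  λ: degrees = first 3 digits = 142, minutes = 45.60914; 142 + 45.60914/60 = 142.7601523
  W ⇒ negate
Point 5:
  φ: split at 2 digits → 66° and 18.04154′; 66 + 18.04154/60 = 66.3006923
  S → negative
  Longitude: degrees = first 3 digits = 179, minutes = 3.2722; 179 + 3.2722/60 = 179.0545367
  E → positive

1. -74.840707, 104.415970
2. 6.308010, -163.460750
3. -85.837463, -178.873156
4. 27.148175, -142.760152
5. -66.300692, 179.054537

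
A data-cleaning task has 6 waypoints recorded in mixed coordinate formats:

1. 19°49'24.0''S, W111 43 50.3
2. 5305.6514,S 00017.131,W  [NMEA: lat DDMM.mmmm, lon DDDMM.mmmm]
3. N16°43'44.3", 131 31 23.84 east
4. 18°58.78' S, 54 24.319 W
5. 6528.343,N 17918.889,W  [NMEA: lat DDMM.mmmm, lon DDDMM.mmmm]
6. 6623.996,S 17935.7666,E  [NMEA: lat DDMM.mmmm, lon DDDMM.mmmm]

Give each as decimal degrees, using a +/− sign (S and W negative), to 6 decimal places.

1. -19.823333, -111.730639
2. -53.094190, -0.285517
3. 16.728972, 131.523289
4. -18.979667, -54.405317
5. 65.472383, -179.314817
6. -66.399933, 179.596110

Point 1:
  φ: 19° + 49/60 + 24/3600 = 19 + 0.816667 + 0.006667 = 19.8233333
  S ⇒ negate
  λ: 111° + 43/60 + 50.3/3600 = 111 + 0.716667 + 0.013972 = 111.7306389
  hemisphere W, so the sign is −
Point 2:
  φ: degrees = first 2 digits = 53, minutes = 5.6514; 53 + 5.6514/60 = 53.0941900
  S → negative
  Longitude: degrees = first 3 digits = 0, minutes = 17.131; 0 + 17.131/60 = 0.2855167
  W → negative
Point 3:
  Lat: 43′ + 44.3″ = 43.73833′; 16 + 43.73833/60 = 16.7289722
  N → positive
  Lon: 131 + 31/60 + 23.84/3600 = 131.5232889
  E ⇒ keep positive
Point 4:
  Latitude: 18 + 58.78/60 = 18.9796667
  hemisphere S, so the sign is −
  λ: 54 + 24.319/60 = 54.4053167
  W ⇒ negate
Point 5:
  Lat: degrees = first 2 digits = 65, minutes = 28.343; 65 + 28.343/60 = 65.4723833
  N ⇒ keep positive
  Longitude: degrees = first 3 digits = 179, minutes = 18.889; 179 + 18.889/60 = 179.3148167
  hemisphere W, so the sign is −
Point 6:
  Latitude: degrees = first 2 digits = 66, minutes = 23.996; 66 + 23.996/60 = 66.3999333
  S ⇒ negate
  Longitude: degrees = first 3 digits = 179, minutes = 35.7666; 179 + 35.7666/60 = 179.5961100
  E → positive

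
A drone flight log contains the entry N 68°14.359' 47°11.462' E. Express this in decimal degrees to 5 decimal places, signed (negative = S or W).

68.23932, 47.19103

Lat: 14.359′ = 0.239317°; total 68.239317
N ⇒ keep positive
Lon: 47 + 11.462/60 = 47.191033
E ⇒ keep positive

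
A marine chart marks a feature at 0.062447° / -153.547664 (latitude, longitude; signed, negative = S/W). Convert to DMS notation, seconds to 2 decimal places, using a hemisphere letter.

0°03′44.81″ N, 153°32′51.59″ W

Lat: 0.062447 × 60 = 3.74682′ → 3′, remainder × 60 = 44.8092″
Longitude is negative → W; |value| = 153.547664
Lon: whole degrees 153; 32.85984′ → 32′ and 51.5904″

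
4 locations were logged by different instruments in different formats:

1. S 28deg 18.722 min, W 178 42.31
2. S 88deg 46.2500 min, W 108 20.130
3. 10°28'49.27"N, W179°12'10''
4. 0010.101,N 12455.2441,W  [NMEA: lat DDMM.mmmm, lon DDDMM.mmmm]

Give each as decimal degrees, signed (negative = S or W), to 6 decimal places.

1. -28.312033, -178.705167
2. -88.770833, -108.335500
3. 10.480353, -179.202778
4. 0.168350, -124.920735

Point 1:
  Lat: 18.722′ = 0.312033°; total 28.3120333
  hemisphere S, so the sign is −
  Lon: 178 + 42.31/60 = 178.7051667
  W → negative
Point 2:
  Lat: 88 + 46.25/60 = 88.7708333
  S → negative
  Lon: 20.13′ = 0.335500°; total 108.3355000
  hemisphere W, so the sign is −
Point 3:
  φ: 28′ + 49.27″ = 28.82117′; 10 + 28.82117/60 = 10.4803528
  N ⇒ keep positive
  λ: 179 + 12/60 + 10/3600 = 179.2027778
  W → negative
Point 4:
  Latitude: degrees = first 2 digits = 0, minutes = 10.101; 0 + 10.101/60 = 0.1683500
  N ⇒ keep positive
  Longitude: split at 3 digits → 124° and 55.2441′; 124 + 55.2441/60 = 124.9207350
  W → negative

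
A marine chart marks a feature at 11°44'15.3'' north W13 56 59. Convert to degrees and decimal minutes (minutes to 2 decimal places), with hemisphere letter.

11° 44.26′ N, 13° 56.98′ W

φ: 44 + 15.3/60 = 44.2550′
Lon: 56 + 59/60 = 56.9833′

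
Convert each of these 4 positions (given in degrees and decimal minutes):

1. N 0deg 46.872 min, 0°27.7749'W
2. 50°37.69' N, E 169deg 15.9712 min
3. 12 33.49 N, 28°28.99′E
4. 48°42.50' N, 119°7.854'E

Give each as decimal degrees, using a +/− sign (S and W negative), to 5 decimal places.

1. 0.78120, -0.46292
2. 50.62817, 169.26619
3. 12.55817, 28.48317
4. 48.70833, 119.13090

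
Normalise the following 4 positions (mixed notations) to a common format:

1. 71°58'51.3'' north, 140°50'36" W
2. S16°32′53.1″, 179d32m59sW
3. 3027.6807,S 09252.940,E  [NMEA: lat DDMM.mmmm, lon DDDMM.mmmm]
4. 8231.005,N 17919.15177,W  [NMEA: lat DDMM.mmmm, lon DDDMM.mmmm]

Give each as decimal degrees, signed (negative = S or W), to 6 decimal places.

Point 1:
  φ: 58′ + 51.3″ = 58.85500′; 71 + 58.85500/60 = 71.9809167
  N ⇒ keep positive
  Longitude: 140° + 50/60 + 36/3600 = 140 + 0.833333 + 0.010000 = 140.8433333
  W → negative
Point 2:
  Latitude: 16 + 32/60 + 53.1/3600 = 16.5480833
  S → negative
  λ: 179 + 32/60 + 59/3600 = 179.5497222
  hemisphere W, so the sign is −
Point 3:
  Latitude: split at 2 digits → 30° and 27.6807′; 30 + 27.6807/60 = 30.4613450
  S → negative
  Lon: degrees = first 3 digits = 92, minutes = 52.94; 92 + 52.94/60 = 92.8823333
  E → positive
Point 4:
  Lat: degrees = first 2 digits = 82, minutes = 31.005; 82 + 31.005/60 = 82.5167500
  N ⇒ keep positive
  Lon: split at 3 digits → 179° and 19.15177′; 179 + 19.15177/60 = 179.3191962
  W → negative

1. 71.980917, -140.843333
2. -16.548083, -179.549722
3. -30.461345, 92.882333
4. 82.516750, -179.319196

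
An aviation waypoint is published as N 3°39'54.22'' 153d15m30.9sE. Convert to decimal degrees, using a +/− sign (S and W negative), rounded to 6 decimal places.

φ: 3 + 39/60 + 54.22/3600 = 3.6650611
N → positive
Lon: 153 + 15/60 + 30.9/3600 = 153.2585833
E → positive

3.665061, 153.258583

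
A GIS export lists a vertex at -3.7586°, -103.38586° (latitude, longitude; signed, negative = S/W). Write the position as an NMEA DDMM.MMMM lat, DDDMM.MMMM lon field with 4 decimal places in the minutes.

Latitude is negative → S; |value| = 3.758600
Latitude: fractional part 0.758600 → 45.516000 minutes
Longitude is negative → W; |value| = 103.385860
λ: 103° + 0.385860 × 60 = 103° 23.151600′

0345.5160,S / 10323.1516,W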